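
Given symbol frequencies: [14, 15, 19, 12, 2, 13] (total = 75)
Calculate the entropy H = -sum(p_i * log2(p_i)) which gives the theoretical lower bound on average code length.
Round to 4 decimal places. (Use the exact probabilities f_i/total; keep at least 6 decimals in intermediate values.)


Per-symbol terms -p_i * log2(p_i) with p_i = f_i/75:
  p = 14/75 = 0.186667: log2(p) = -2.421464, -p*log2(p) = 0.452007
  p = 15/75 = 0.200000: log2(p) = -2.321928, -p*log2(p) = 0.464386
  p = 19/75 = 0.253333: log2(p) = -1.980891, -p*log2(p) = 0.501826
  p = 12/75 = 0.160000: log2(p) = -2.643856, -p*log2(p) = 0.423017
  p = 2/75 = 0.026667: log2(p) = -5.228819, -p*log2(p) = 0.139435
  p = 13/75 = 0.173333: log2(p) = -2.528379, -p*log2(p) = 0.438252
H = 0.452007 + 0.464386 + 0.501826 + 0.423017 + 0.139435 + 0.438252 = 2.418923

H = 2.4189 bits/symbol


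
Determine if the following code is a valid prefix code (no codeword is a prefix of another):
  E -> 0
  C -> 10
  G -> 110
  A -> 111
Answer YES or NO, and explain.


Checking each pair (does one codeword prefix another?):
  E='0' vs C='10': no prefix
  E='0' vs G='110': no prefix
  E='0' vs A='111': no prefix
  C='10' vs E='0': no prefix
  C='10' vs G='110': no prefix
  C='10' vs A='111': no prefix
  G='110' vs E='0': no prefix
  G='110' vs C='10': no prefix
  G='110' vs A='111': no prefix
  A='111' vs E='0': no prefix
  A='111' vs C='10': no prefix
  A='111' vs G='110': no prefix
No violation found over all pairs.

YES -- this is a valid prefix code. No codeword is a prefix of any other codeword.


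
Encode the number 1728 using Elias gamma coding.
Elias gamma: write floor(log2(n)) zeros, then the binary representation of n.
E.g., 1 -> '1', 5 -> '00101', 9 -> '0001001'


num_bits = floor(log2(1728)) + 1 = 11
leading_zeros = num_bits - 1 = 10
binary(1728) = 11011000000

Elias gamma(1728) = '0000000000' + '11011000000' = 000000000011011000000 (21 bits)


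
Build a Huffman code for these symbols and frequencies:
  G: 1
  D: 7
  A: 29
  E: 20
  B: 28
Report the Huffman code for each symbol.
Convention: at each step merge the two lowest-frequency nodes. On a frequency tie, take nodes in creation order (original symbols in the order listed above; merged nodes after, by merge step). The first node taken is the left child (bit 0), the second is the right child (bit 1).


Huffman tree construction:
Step 1: Merge G(1) + D(7) = 8
Step 2: Merge (G+D)(8) + E(20) = 28
Step 3: Merge B(28) + ((G+D)+E)(28) = 56
Step 4: Merge A(29) + (B+((G+D)+E))(56) = 85
Read each symbol's code off the tree from the root (left child = 0, right child = 1).

Codes:
  G: 1100 (length 4)
  D: 1101 (length 4)
  A: 0 (length 1)
  E: 111 (length 3)
  B: 10 (length 2)
Average code length: 177/85 = 2.0824 bits/symbol


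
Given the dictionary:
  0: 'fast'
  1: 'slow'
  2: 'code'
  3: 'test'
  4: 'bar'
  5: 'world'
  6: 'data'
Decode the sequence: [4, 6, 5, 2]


Look up each index in the dictionary:
  4 -> 'bar'
  6 -> 'data'
  5 -> 'world'
  2 -> 'code'

Decoded: "bar data world code"


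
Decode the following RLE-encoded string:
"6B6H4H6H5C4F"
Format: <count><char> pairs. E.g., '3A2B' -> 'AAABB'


Expanding each <count><char> pair:
  6B -> 'BBBBBB'
  6H -> 'HHHHHH'
  4H -> 'HHHH'
  6H -> 'HHHHHH'
  5C -> 'CCCCC'
  4F -> 'FFFF'

Decoded = BBBBBBHHHHHHHHHHHHHHHHCCCCCFFFF


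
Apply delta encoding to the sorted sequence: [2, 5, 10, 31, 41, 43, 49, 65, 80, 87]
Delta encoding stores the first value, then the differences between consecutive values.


First value: 2
Deltas:
  5 - 2 = 3
  10 - 5 = 5
  31 - 10 = 21
  41 - 31 = 10
  43 - 41 = 2
  49 - 43 = 6
  65 - 49 = 16
  80 - 65 = 15
  87 - 80 = 7


Delta encoded: [2, 3, 5, 21, 10, 2, 6, 16, 15, 7]


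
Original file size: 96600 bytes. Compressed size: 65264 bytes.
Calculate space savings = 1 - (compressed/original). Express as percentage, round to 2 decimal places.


ratio = compressed/original = 65264/96600 = 0.675611
savings = 1 - ratio = 1 - 0.675611 = 0.324389
as a percentage: 0.324389 * 100 = 32.44%

Space savings = 1 - 65264/96600 = 32.44%


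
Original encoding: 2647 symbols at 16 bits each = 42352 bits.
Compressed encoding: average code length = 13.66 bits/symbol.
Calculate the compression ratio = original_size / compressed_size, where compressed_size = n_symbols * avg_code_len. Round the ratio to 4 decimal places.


original_size = n_symbols * orig_bits = 2647 * 16 = 42352 bits
compressed_size = n_symbols * avg_code_len = 2647 * 13.66 = 36158.02 bits
ratio = original_size / compressed_size = 42352 / 36158.02 = 1.1713

Compression ratio = 1.1713


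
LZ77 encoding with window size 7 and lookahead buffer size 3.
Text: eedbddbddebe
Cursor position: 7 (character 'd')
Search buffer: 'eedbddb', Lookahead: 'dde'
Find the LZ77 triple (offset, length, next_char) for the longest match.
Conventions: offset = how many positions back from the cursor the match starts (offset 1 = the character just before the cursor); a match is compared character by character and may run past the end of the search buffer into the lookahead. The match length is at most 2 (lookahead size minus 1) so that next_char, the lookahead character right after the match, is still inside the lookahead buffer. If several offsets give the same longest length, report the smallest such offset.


Try each offset into the search buffer:
  offset=1 (pos 6, char 'b'): match length 0
  offset=2 (pos 5, char 'd'): match length 1
  offset=3 (pos 4, char 'd'): match length 2
  offset=4 (pos 3, char 'b'): match length 0
  offset=5 (pos 2, char 'd'): match length 1
  offset=6 (pos 1, char 'e'): match length 0
  offset=7 (pos 0, char 'e'): match length 0
Longest match has length 2 at offset 3.
next_char = character at position 7 + 2 = 9 -> 'e'

Best match: offset=3, length=2 (matching 'dd' starting at position 4)
LZ77 triple: (3, 2, 'e')


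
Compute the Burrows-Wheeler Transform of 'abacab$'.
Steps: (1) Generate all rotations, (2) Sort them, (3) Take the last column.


Rotations (sorted):
  0: $abacab -> last char: b
  1: ab$abac -> last char: c
  2: abacab$ -> last char: $
  3: acab$ab -> last char: b
  4: b$abaca -> last char: a
  5: bacab$a -> last char: a
  6: cab$aba -> last char: a


BWT = bc$baaa


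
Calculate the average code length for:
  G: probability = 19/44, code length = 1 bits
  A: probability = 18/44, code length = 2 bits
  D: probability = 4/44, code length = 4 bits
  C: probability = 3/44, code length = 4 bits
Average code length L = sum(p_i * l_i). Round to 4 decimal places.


Weighted contributions p_i * l_i:
  G: (19/44) * 1 = 19/44
  A: (18/44) * 2 = 36/44
  D: (4/44) * 4 = 16/44
  C: (3/44) * 4 = 12/44
Sum = (19 + 36 + 16 + 12)/44 = 83/44

L = 83/44 = 1.8864 bits/symbol


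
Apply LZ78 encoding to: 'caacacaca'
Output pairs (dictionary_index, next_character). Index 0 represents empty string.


LZ78 encoding steps:
Dictionary: {0: ''}
Step 1: w='' (idx 0), next='c' -> output (0, 'c'), add 'c' as idx 1
Step 2: w='' (idx 0), next='a' -> output (0, 'a'), add 'a' as idx 2
Step 3: w='a' (idx 2), next='c' -> output (2, 'c'), add 'ac' as idx 3
Step 4: w='ac' (idx 3), next='a' -> output (3, 'a'), add 'aca' as idx 4
Step 5: w='c' (idx 1), next='a' -> output (1, 'a'), add 'ca' as idx 5


Encoded: [(0, 'c'), (0, 'a'), (2, 'c'), (3, 'a'), (1, 'a')]


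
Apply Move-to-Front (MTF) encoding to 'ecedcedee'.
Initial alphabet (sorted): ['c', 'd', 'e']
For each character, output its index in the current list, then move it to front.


MTF encoding:
'e': index 2 in ['c', 'd', 'e'] -> ['e', 'c', 'd']
'c': index 1 in ['e', 'c', 'd'] -> ['c', 'e', 'd']
'e': index 1 in ['c', 'e', 'd'] -> ['e', 'c', 'd']
'd': index 2 in ['e', 'c', 'd'] -> ['d', 'e', 'c']
'c': index 2 in ['d', 'e', 'c'] -> ['c', 'd', 'e']
'e': index 2 in ['c', 'd', 'e'] -> ['e', 'c', 'd']
'd': index 2 in ['e', 'c', 'd'] -> ['d', 'e', 'c']
'e': index 1 in ['d', 'e', 'c'] -> ['e', 'd', 'c']
'e': index 0 in ['e', 'd', 'c'] -> ['e', 'd', 'c']


Output: [2, 1, 1, 2, 2, 2, 2, 1, 0]


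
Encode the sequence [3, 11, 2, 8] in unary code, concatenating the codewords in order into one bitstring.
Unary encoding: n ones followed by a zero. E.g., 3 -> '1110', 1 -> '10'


Encode each number as n ones followed by a terminating 0:
  3 -> 1110 (4 bits)
  11 -> 111111111110 (12 bits)
  2 -> 110 (3 bits)
  8 -> 111111110 (9 bits)
Total length = 4 + 12 + 3 + 9 = 28 bits.

Unary([3, 11, 2, 8]) = 1110111111111110110111111110 (28 bits)


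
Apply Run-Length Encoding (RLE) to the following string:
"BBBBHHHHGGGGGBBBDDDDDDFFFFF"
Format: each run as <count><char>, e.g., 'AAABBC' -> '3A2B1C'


Scanning runs left to right:
  i=0: run of 'B' x 4 -> '4B'
  i=4: run of 'H' x 4 -> '4H'
  i=8: run of 'G' x 5 -> '5G'
  i=13: run of 'B' x 3 -> '3B'
  i=16: run of 'D' x 6 -> '6D'
  i=22: run of 'F' x 5 -> '5F'

RLE = 4B4H5G3B6D5F


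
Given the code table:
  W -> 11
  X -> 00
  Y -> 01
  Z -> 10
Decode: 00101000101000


Decoding:
00 -> X
10 -> Z
10 -> Z
00 -> X
10 -> Z
10 -> Z
00 -> X


Result: XZZXZZX


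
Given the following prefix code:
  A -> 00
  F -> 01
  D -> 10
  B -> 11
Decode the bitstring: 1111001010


Decoding step by step:
Bits 11 -> B
Bits 11 -> B
Bits 00 -> A
Bits 10 -> D
Bits 10 -> D


Decoded message: BBADD


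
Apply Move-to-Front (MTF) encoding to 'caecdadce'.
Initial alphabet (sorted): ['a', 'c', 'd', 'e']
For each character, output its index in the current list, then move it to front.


MTF encoding:
'c': index 1 in ['a', 'c', 'd', 'e'] -> ['c', 'a', 'd', 'e']
'a': index 1 in ['c', 'a', 'd', 'e'] -> ['a', 'c', 'd', 'e']
'e': index 3 in ['a', 'c', 'd', 'e'] -> ['e', 'a', 'c', 'd']
'c': index 2 in ['e', 'a', 'c', 'd'] -> ['c', 'e', 'a', 'd']
'd': index 3 in ['c', 'e', 'a', 'd'] -> ['d', 'c', 'e', 'a']
'a': index 3 in ['d', 'c', 'e', 'a'] -> ['a', 'd', 'c', 'e']
'd': index 1 in ['a', 'd', 'c', 'e'] -> ['d', 'a', 'c', 'e']
'c': index 2 in ['d', 'a', 'c', 'e'] -> ['c', 'd', 'a', 'e']
'e': index 3 in ['c', 'd', 'a', 'e'] -> ['e', 'c', 'd', 'a']


Output: [1, 1, 3, 2, 3, 3, 1, 2, 3]


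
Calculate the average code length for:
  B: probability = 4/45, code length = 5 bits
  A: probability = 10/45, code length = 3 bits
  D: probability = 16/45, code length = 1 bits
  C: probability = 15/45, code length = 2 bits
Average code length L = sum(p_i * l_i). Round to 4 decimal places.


Weighted contributions p_i * l_i:
  B: (4/45) * 5 = 20/45
  A: (10/45) * 3 = 30/45
  D: (16/45) * 1 = 16/45
  C: (15/45) * 2 = 30/45
Sum = (20 + 30 + 16 + 30)/45 = 96/45

L = 96/45 = 2.1333 bits/symbol


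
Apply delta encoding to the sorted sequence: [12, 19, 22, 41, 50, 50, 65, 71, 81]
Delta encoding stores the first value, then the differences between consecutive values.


First value: 12
Deltas:
  19 - 12 = 7
  22 - 19 = 3
  41 - 22 = 19
  50 - 41 = 9
  50 - 50 = 0
  65 - 50 = 15
  71 - 65 = 6
  81 - 71 = 10


Delta encoded: [12, 7, 3, 19, 9, 0, 15, 6, 10]


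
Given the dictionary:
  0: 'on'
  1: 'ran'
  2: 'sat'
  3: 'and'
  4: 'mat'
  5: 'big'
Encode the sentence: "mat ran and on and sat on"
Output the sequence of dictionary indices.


Look up each word in the dictionary:
  'mat' -> 4
  'ran' -> 1
  'and' -> 3
  'on' -> 0
  'and' -> 3
  'sat' -> 2
  'on' -> 0

Encoded: [4, 1, 3, 0, 3, 2, 0]


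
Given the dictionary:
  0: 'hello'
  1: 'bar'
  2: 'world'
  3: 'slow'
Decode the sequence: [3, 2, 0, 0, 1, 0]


Look up each index in the dictionary:
  3 -> 'slow'
  2 -> 'world'
  0 -> 'hello'
  0 -> 'hello'
  1 -> 'bar'
  0 -> 'hello'

Decoded: "slow world hello hello bar hello"


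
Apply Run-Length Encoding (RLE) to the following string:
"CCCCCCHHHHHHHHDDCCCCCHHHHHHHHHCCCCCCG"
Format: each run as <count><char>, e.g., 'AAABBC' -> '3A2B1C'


Scanning runs left to right:
  i=0: run of 'C' x 6 -> '6C'
  i=6: run of 'H' x 8 -> '8H'
  i=14: run of 'D' x 2 -> '2D'
  i=16: run of 'C' x 5 -> '5C'
  i=21: run of 'H' x 9 -> '9H'
  i=30: run of 'C' x 6 -> '6C'
  i=36: run of 'G' x 1 -> '1G'

RLE = 6C8H2D5C9H6C1G


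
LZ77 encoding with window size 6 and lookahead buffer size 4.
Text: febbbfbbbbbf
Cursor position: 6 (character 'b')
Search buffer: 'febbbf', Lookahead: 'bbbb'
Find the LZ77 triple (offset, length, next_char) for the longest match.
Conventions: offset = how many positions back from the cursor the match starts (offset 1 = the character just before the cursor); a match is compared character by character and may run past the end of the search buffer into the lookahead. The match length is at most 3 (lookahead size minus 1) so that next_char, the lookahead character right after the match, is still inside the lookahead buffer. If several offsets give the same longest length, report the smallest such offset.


Try each offset into the search buffer:
  offset=1 (pos 5, char 'f'): match length 0
  offset=2 (pos 4, char 'b'): match length 1
  offset=3 (pos 3, char 'b'): match length 2
  offset=4 (pos 2, char 'b'): match length 3
  offset=5 (pos 1, char 'e'): match length 0
  offset=6 (pos 0, char 'f'): match length 0
Longest match has length 3 at offset 4.
next_char = character at position 6 + 3 = 9 -> 'b'

Best match: offset=4, length=3 (matching 'bbb' starting at position 2)
LZ77 triple: (4, 3, 'b')


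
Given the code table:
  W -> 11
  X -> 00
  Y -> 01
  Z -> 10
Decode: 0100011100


Decoding:
01 -> Y
00 -> X
01 -> Y
11 -> W
00 -> X


Result: YXYWX


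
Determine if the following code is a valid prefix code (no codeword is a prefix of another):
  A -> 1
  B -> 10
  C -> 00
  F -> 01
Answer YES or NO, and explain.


Checking each pair (does one codeword prefix another?):
  A='1' vs B='10': prefix -- VIOLATION

NO -- this is NOT a valid prefix code. A (1) is a prefix of B (10).


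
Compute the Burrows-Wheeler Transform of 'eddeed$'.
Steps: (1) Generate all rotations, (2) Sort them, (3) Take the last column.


Rotations (sorted):
  0: $eddeed -> last char: d
  1: d$eddee -> last char: e
  2: ddeed$e -> last char: e
  3: deed$ed -> last char: d
  4: ed$edde -> last char: e
  5: eddeed$ -> last char: $
  6: eed$edd -> last char: d


BWT = deede$d


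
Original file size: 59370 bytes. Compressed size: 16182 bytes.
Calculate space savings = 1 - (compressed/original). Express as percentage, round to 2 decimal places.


ratio = compressed/original = 16182/59370 = 0.272562
savings = 1 - ratio = 1 - 0.272562 = 0.727438
as a percentage: 0.727438 * 100 = 72.74%

Space savings = 1 - 16182/59370 = 72.74%


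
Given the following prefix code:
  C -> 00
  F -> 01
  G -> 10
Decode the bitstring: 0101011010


Decoding step by step:
Bits 01 -> F
Bits 01 -> F
Bits 01 -> F
Bits 10 -> G
Bits 10 -> G


Decoded message: FFFGG


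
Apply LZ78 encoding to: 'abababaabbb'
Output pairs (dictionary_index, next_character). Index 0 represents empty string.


LZ78 encoding steps:
Dictionary: {0: ''}
Step 1: w='' (idx 0), next='a' -> output (0, 'a'), add 'a' as idx 1
Step 2: w='' (idx 0), next='b' -> output (0, 'b'), add 'b' as idx 2
Step 3: w='a' (idx 1), next='b' -> output (1, 'b'), add 'ab' as idx 3
Step 4: w='ab' (idx 3), next='a' -> output (3, 'a'), add 'aba' as idx 4
Step 5: w='ab' (idx 3), next='b' -> output (3, 'b'), add 'abb' as idx 5
Step 6: w='b' (idx 2), end of input -> output (2, '')


Encoded: [(0, 'a'), (0, 'b'), (1, 'b'), (3, 'a'), (3, 'b'), (2, '')]


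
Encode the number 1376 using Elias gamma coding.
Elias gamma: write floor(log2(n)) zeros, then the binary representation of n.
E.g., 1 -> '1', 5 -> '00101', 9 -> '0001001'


num_bits = floor(log2(1376)) + 1 = 11
leading_zeros = num_bits - 1 = 10
binary(1376) = 10101100000

Elias gamma(1376) = '0000000000' + '10101100000' = 000000000010101100000 (21 bits)


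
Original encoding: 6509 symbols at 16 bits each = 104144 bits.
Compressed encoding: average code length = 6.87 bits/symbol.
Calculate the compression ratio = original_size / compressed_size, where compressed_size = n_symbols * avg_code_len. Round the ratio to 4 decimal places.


original_size = n_symbols * orig_bits = 6509 * 16 = 104144 bits
compressed_size = n_symbols * avg_code_len = 6509 * 6.87 = 44716.83 bits
ratio = original_size / compressed_size = 104144 / 44716.83 = 2.329

Compression ratio = 2.329


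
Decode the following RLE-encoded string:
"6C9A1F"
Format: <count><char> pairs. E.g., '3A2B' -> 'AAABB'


Expanding each <count><char> pair:
  6C -> 'CCCCCC'
  9A -> 'AAAAAAAAA'
  1F -> 'F'

Decoded = CCCCCCAAAAAAAAAF


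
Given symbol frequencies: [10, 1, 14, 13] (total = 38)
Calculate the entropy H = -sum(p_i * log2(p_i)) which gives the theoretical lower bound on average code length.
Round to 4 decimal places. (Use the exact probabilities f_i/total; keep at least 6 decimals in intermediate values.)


Per-symbol terms -p_i * log2(p_i) with p_i = f_i/38:
  p = 10/38 = 0.263158: log2(p) = -1.925999, -p*log2(p) = 0.506842
  p = 1/38 = 0.026316: log2(p) = -5.247928, -p*log2(p) = 0.138103
  p = 14/38 = 0.368421: log2(p) = -1.440573, -p*log2(p) = 0.530737
  p = 13/38 = 0.342105: log2(p) = -1.547488, -p*log2(p) = 0.529404
H = 0.506842 + 0.138103 + 0.530737 + 0.529404 = 1.705086

H = 1.7051 bits/symbol


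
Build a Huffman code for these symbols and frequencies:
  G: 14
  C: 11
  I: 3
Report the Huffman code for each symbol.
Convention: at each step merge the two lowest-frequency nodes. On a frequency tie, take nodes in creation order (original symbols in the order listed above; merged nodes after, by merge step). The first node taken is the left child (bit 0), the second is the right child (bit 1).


Huffman tree construction:
Step 1: Merge I(3) + C(11) = 14
Step 2: Merge G(14) + (I+C)(14) = 28
Read each symbol's code off the tree from the root (left child = 0, right child = 1).

Codes:
  G: 0 (length 1)
  C: 11 (length 2)
  I: 10 (length 2)
Average code length: 42/28 = 1.5000 bits/symbol


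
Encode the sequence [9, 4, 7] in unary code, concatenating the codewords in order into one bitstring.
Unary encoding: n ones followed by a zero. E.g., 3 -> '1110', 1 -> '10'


Encode each number as n ones followed by a terminating 0:
  9 -> 1111111110 (10 bits)
  4 -> 11110 (5 bits)
  7 -> 11111110 (8 bits)
Total length = 10 + 5 + 8 = 23 bits.

Unary([9, 4, 7]) = 11111111101111011111110 (23 bits)


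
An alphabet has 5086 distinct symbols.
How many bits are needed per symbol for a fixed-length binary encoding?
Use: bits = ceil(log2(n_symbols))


log2(5086) = 12.3123
Bracket: 2^12 = 4096 < 5086 <= 2^13 = 8192
So ceil(log2(5086)) = 13

bits = ceil(log2(5086)) = ceil(12.3123) = 13 bits


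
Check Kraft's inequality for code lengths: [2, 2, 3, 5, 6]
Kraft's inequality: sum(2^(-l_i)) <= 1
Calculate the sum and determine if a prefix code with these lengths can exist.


Sum = 2^(-2) + 2^(-2) + 2^(-3) + 2^(-5) + 2^(-6)
    = 0.25 + 0.25 + 0.125 + 0.03125 + 0.015625
    = 43/64 = 0.671875
Since 0.671875 <= 1, Kraft's inequality IS satisfied.
A prefix code with these lengths CAN exist.

Kraft sum = 0.671875. Satisfied.


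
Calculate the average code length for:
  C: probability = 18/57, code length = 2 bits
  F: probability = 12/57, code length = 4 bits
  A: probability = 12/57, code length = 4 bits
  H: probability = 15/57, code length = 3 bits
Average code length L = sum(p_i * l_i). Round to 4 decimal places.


Weighted contributions p_i * l_i:
  C: (18/57) * 2 = 36/57
  F: (12/57) * 4 = 48/57
  A: (12/57) * 4 = 48/57
  H: (15/57) * 3 = 45/57
Sum = (36 + 48 + 48 + 45)/57 = 177/57

L = 177/57 = 3.1053 bits/symbol


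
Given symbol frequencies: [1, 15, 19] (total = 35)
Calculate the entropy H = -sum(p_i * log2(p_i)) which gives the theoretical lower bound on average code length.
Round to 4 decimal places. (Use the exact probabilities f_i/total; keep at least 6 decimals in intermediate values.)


Per-symbol terms -p_i * log2(p_i) with p_i = f_i/35:
  p = 1/35 = 0.028571: log2(p) = -5.129283, -p*log2(p) = 0.146551
  p = 15/35 = 0.428571: log2(p) = -1.222392, -p*log2(p) = 0.523882
  p = 19/35 = 0.542857: log2(p) = -0.881356, -p*log2(p) = 0.478450
H = 0.146551 + 0.523882 + 0.478450 = 1.148883

H = 1.1489 bits/symbol


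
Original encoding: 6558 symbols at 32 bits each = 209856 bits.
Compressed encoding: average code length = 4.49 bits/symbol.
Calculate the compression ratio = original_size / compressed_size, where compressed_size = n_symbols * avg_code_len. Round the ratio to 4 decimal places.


original_size = n_symbols * orig_bits = 6558 * 32 = 209856 bits
compressed_size = n_symbols * avg_code_len = 6558 * 4.49 = 29445.42 bits
ratio = original_size / compressed_size = 209856 / 29445.42 = 7.1269

Compression ratio = 7.1269


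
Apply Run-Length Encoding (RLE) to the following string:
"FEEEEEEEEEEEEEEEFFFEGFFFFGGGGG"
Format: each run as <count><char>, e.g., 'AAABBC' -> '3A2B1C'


Scanning runs left to right:
  i=0: run of 'F' x 1 -> '1F'
  i=1: run of 'E' x 15 -> '15E'
  i=16: run of 'F' x 3 -> '3F'
  i=19: run of 'E' x 1 -> '1E'
  i=20: run of 'G' x 1 -> '1G'
  i=21: run of 'F' x 4 -> '4F'
  i=25: run of 'G' x 5 -> '5G'

RLE = 1F15E3F1E1G4F5G


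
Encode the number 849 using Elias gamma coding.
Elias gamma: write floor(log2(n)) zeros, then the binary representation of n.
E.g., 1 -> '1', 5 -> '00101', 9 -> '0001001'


num_bits = floor(log2(849)) + 1 = 10
leading_zeros = num_bits - 1 = 9
binary(849) = 1101010001

Elias gamma(849) = '000000000' + '1101010001' = 0000000001101010001 (19 bits)


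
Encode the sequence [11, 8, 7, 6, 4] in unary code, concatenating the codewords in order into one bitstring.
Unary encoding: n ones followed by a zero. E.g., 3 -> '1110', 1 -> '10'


Encode each number as n ones followed by a terminating 0:
  11 -> 111111111110 (12 bits)
  8 -> 111111110 (9 bits)
  7 -> 11111110 (8 bits)
  6 -> 1111110 (7 bits)
  4 -> 11110 (5 bits)
Total length = 12 + 9 + 8 + 7 + 5 = 41 bits.

Unary([11, 8, 7, 6, 4]) = 11111111111011111111011111110111111011110 (41 bits)


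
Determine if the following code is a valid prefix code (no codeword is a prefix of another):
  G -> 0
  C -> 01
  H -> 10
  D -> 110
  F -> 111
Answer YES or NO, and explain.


Checking each pair (does one codeword prefix another?):
  G='0' vs C='01': prefix -- VIOLATION

NO -- this is NOT a valid prefix code. G (0) is a prefix of C (01).


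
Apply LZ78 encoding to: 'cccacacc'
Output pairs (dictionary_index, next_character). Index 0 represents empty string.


LZ78 encoding steps:
Dictionary: {0: ''}
Step 1: w='' (idx 0), next='c' -> output (0, 'c'), add 'c' as idx 1
Step 2: w='c' (idx 1), next='c' -> output (1, 'c'), add 'cc' as idx 2
Step 3: w='' (idx 0), next='a' -> output (0, 'a'), add 'a' as idx 3
Step 4: w='c' (idx 1), next='a' -> output (1, 'a'), add 'ca' as idx 4
Step 5: w='cc' (idx 2), end of input -> output (2, '')


Encoded: [(0, 'c'), (1, 'c'), (0, 'a'), (1, 'a'), (2, '')]


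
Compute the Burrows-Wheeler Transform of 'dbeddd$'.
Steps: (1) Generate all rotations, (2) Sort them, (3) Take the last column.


Rotations (sorted):
  0: $dbeddd -> last char: d
  1: beddd$d -> last char: d
  2: d$dbedd -> last char: d
  3: dbeddd$ -> last char: $
  4: dd$dbed -> last char: d
  5: ddd$dbe -> last char: e
  6: eddd$db -> last char: b


BWT = ddd$deb


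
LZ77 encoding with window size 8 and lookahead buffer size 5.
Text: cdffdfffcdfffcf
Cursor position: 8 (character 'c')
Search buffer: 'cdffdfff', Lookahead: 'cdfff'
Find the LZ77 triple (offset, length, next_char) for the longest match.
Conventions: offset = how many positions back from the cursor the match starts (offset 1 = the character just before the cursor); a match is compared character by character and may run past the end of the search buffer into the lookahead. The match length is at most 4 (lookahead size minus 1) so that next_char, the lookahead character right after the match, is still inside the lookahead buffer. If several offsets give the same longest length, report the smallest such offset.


Try each offset into the search buffer:
  offset=1 (pos 7, char 'f'): match length 0
  offset=2 (pos 6, char 'f'): match length 0
  offset=3 (pos 5, char 'f'): match length 0
  offset=4 (pos 4, char 'd'): match length 0
  offset=5 (pos 3, char 'f'): match length 0
  offset=6 (pos 2, char 'f'): match length 0
  offset=7 (pos 1, char 'd'): match length 0
  offset=8 (pos 0, char 'c'): match length 4
Longest match has length 4 at offset 8.
next_char = character at position 8 + 4 = 12 -> 'f'

Best match: offset=8, length=4 (matching 'cdff' starting at position 0)
LZ77 triple: (8, 4, 'f')


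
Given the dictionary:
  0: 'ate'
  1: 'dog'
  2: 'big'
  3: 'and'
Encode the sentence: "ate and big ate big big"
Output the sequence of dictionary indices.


Look up each word in the dictionary:
  'ate' -> 0
  'and' -> 3
  'big' -> 2
  'ate' -> 0
  'big' -> 2
  'big' -> 2

Encoded: [0, 3, 2, 0, 2, 2]


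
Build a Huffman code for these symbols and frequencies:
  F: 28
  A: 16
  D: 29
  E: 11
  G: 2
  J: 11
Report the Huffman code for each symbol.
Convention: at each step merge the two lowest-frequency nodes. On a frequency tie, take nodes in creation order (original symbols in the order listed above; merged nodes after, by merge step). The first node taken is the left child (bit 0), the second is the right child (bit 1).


Huffman tree construction:
Step 1: Merge G(2) + E(11) = 13
Step 2: Merge J(11) + (G+E)(13) = 24
Step 3: Merge A(16) + (J+(G+E))(24) = 40
Step 4: Merge F(28) + D(29) = 57
Step 5: Merge (A+(J+(G+E)))(40) + (F+D)(57) = 97
Read each symbol's code off the tree from the root (left child = 0, right child = 1).

Codes:
  F: 10 (length 2)
  A: 00 (length 2)
  D: 11 (length 2)
  E: 0111 (length 4)
  G: 0110 (length 4)
  J: 010 (length 3)
Average code length: 231/97 = 2.3814 bits/symbol


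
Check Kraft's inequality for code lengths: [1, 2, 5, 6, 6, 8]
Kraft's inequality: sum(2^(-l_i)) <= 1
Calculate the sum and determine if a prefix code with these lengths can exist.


Sum = 2^(-1) + 2^(-2) + 2^(-5) + 2^(-6) + 2^(-6) + 2^(-8)
    = 0.5 + 0.25 + 0.03125 + 0.015625 + 0.015625 + 0.00390625
    = 209/256 = 0.81640625
Since 0.81640625 <= 1, Kraft's inequality IS satisfied.
A prefix code with these lengths CAN exist.

Kraft sum = 0.81640625. Satisfied.


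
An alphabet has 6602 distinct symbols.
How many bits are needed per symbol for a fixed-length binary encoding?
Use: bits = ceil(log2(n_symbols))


log2(6602) = 12.6887
Bracket: 2^12 = 4096 < 6602 <= 2^13 = 8192
So ceil(log2(6602)) = 13

bits = ceil(log2(6602)) = ceil(12.6887) = 13 bits


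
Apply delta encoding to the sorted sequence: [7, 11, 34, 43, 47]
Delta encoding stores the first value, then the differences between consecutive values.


First value: 7
Deltas:
  11 - 7 = 4
  34 - 11 = 23
  43 - 34 = 9
  47 - 43 = 4


Delta encoded: [7, 4, 23, 9, 4]


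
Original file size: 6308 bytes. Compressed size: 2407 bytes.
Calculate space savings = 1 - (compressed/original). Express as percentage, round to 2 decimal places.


ratio = compressed/original = 2407/6308 = 0.381579
savings = 1 - ratio = 1 - 0.381579 = 0.618421
as a percentage: 0.618421 * 100 = 61.84%

Space savings = 1 - 2407/6308 = 61.84%


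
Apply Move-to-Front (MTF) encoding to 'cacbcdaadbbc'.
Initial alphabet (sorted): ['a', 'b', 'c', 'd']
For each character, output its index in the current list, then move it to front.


MTF encoding:
'c': index 2 in ['a', 'b', 'c', 'd'] -> ['c', 'a', 'b', 'd']
'a': index 1 in ['c', 'a', 'b', 'd'] -> ['a', 'c', 'b', 'd']
'c': index 1 in ['a', 'c', 'b', 'd'] -> ['c', 'a', 'b', 'd']
'b': index 2 in ['c', 'a', 'b', 'd'] -> ['b', 'c', 'a', 'd']
'c': index 1 in ['b', 'c', 'a', 'd'] -> ['c', 'b', 'a', 'd']
'd': index 3 in ['c', 'b', 'a', 'd'] -> ['d', 'c', 'b', 'a']
'a': index 3 in ['d', 'c', 'b', 'a'] -> ['a', 'd', 'c', 'b']
'a': index 0 in ['a', 'd', 'c', 'b'] -> ['a', 'd', 'c', 'b']
'd': index 1 in ['a', 'd', 'c', 'b'] -> ['d', 'a', 'c', 'b']
'b': index 3 in ['d', 'a', 'c', 'b'] -> ['b', 'd', 'a', 'c']
'b': index 0 in ['b', 'd', 'a', 'c'] -> ['b', 'd', 'a', 'c']
'c': index 3 in ['b', 'd', 'a', 'c'] -> ['c', 'b', 'd', 'a']


Output: [2, 1, 1, 2, 1, 3, 3, 0, 1, 3, 0, 3]


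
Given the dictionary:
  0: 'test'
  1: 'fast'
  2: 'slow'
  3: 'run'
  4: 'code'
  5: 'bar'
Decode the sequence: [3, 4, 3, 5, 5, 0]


Look up each index in the dictionary:
  3 -> 'run'
  4 -> 'code'
  3 -> 'run'
  5 -> 'bar'
  5 -> 'bar'
  0 -> 'test'

Decoded: "run code run bar bar test"


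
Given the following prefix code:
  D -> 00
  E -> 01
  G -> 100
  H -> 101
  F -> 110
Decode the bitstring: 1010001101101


Decoding step by step:
Bits 101 -> H
Bits 00 -> D
Bits 01 -> E
Bits 101 -> H
Bits 101 -> H


Decoded message: HDEHH


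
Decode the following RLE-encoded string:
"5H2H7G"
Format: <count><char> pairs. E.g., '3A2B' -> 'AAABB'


Expanding each <count><char> pair:
  5H -> 'HHHHH'
  2H -> 'HH'
  7G -> 'GGGGGGG'

Decoded = HHHHHHHGGGGGGG


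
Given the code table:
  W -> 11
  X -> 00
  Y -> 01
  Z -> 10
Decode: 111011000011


Decoding:
11 -> W
10 -> Z
11 -> W
00 -> X
00 -> X
11 -> W


Result: WZWXXW


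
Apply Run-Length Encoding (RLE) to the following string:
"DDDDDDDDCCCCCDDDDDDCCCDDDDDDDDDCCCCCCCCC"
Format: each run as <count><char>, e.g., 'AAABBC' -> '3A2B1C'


Scanning runs left to right:
  i=0: run of 'D' x 8 -> '8D'
  i=8: run of 'C' x 5 -> '5C'
  i=13: run of 'D' x 6 -> '6D'
  i=19: run of 'C' x 3 -> '3C'
  i=22: run of 'D' x 9 -> '9D'
  i=31: run of 'C' x 9 -> '9C'

RLE = 8D5C6D3C9D9C


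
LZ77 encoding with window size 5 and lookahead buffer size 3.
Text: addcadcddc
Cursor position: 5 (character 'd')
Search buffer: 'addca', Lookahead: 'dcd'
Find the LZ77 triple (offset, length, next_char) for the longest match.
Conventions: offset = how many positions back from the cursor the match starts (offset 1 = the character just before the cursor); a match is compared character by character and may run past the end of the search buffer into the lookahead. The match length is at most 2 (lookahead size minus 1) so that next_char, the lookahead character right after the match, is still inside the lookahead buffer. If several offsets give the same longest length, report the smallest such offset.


Try each offset into the search buffer:
  offset=1 (pos 4, char 'a'): match length 0
  offset=2 (pos 3, char 'c'): match length 0
  offset=3 (pos 2, char 'd'): match length 2
  offset=4 (pos 1, char 'd'): match length 1
  offset=5 (pos 0, char 'a'): match length 0
Longest match has length 2 at offset 3.
next_char = character at position 5 + 2 = 7 -> 'd'

Best match: offset=3, length=2 (matching 'dc' starting at position 2)
LZ77 triple: (3, 2, 'd')


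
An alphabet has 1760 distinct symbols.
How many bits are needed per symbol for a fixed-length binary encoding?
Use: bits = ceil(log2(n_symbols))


log2(1760) = 10.7814
Bracket: 2^10 = 1024 < 1760 <= 2^11 = 2048
So ceil(log2(1760)) = 11

bits = ceil(log2(1760)) = ceil(10.7814) = 11 bits


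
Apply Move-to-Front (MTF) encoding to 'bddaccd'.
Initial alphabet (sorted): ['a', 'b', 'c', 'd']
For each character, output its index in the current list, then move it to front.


MTF encoding:
'b': index 1 in ['a', 'b', 'c', 'd'] -> ['b', 'a', 'c', 'd']
'd': index 3 in ['b', 'a', 'c', 'd'] -> ['d', 'b', 'a', 'c']
'd': index 0 in ['d', 'b', 'a', 'c'] -> ['d', 'b', 'a', 'c']
'a': index 2 in ['d', 'b', 'a', 'c'] -> ['a', 'd', 'b', 'c']
'c': index 3 in ['a', 'd', 'b', 'c'] -> ['c', 'a', 'd', 'b']
'c': index 0 in ['c', 'a', 'd', 'b'] -> ['c', 'a', 'd', 'b']
'd': index 2 in ['c', 'a', 'd', 'b'] -> ['d', 'c', 'a', 'b']


Output: [1, 3, 0, 2, 3, 0, 2]


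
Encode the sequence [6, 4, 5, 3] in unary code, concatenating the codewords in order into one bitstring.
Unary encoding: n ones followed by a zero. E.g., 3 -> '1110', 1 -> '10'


Encode each number as n ones followed by a terminating 0:
  6 -> 1111110 (7 bits)
  4 -> 11110 (5 bits)
  5 -> 111110 (6 bits)
  3 -> 1110 (4 bits)
Total length = 7 + 5 + 6 + 4 = 22 bits.

Unary([6, 4, 5, 3]) = 1111110111101111101110 (22 bits)


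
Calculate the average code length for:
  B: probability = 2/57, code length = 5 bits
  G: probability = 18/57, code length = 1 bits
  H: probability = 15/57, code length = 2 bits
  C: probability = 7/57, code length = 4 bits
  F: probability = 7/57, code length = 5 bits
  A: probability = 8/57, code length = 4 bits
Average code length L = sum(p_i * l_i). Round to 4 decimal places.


Weighted contributions p_i * l_i:
  B: (2/57) * 5 = 10/57
  G: (18/57) * 1 = 18/57
  H: (15/57) * 2 = 30/57
  C: (7/57) * 4 = 28/57
  F: (7/57) * 5 = 35/57
  A: (8/57) * 4 = 32/57
Sum = (10 + 18 + 30 + 28 + 35 + 32)/57 = 153/57

L = 153/57 = 2.6842 bits/symbol


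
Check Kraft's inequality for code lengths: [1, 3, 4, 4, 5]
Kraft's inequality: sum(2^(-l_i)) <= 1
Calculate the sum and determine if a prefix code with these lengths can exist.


Sum = 2^(-1) + 2^(-3) + 2^(-4) + 2^(-4) + 2^(-5)
    = 0.5 + 0.125 + 0.0625 + 0.0625 + 0.03125
    = 25/32 = 0.78125
Since 0.78125 <= 1, Kraft's inequality IS satisfied.
A prefix code with these lengths CAN exist.

Kraft sum = 0.78125. Satisfied.


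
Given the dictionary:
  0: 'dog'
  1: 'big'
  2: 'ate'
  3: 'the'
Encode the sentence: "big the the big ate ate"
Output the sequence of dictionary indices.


Look up each word in the dictionary:
  'big' -> 1
  'the' -> 3
  'the' -> 3
  'big' -> 1
  'ate' -> 2
  'ate' -> 2

Encoded: [1, 3, 3, 1, 2, 2]


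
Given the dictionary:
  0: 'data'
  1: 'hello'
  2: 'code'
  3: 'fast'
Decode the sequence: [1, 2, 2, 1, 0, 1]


Look up each index in the dictionary:
  1 -> 'hello'
  2 -> 'code'
  2 -> 'code'
  1 -> 'hello'
  0 -> 'data'
  1 -> 'hello'

Decoded: "hello code code hello data hello"


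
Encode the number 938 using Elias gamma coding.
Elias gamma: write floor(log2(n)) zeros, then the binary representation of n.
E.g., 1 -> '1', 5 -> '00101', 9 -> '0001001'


num_bits = floor(log2(938)) + 1 = 10
leading_zeros = num_bits - 1 = 9
binary(938) = 1110101010

Elias gamma(938) = '000000000' + '1110101010' = 0000000001110101010 (19 bits)


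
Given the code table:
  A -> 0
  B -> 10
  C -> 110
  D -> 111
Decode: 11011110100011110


Decoding:
110 -> C
111 -> D
10 -> B
10 -> B
0 -> A
0 -> A
111 -> D
10 -> B


Result: CDBBAADB


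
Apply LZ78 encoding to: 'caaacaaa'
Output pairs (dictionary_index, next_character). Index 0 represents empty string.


LZ78 encoding steps:
Dictionary: {0: ''}
Step 1: w='' (idx 0), next='c' -> output (0, 'c'), add 'c' as idx 1
Step 2: w='' (idx 0), next='a' -> output (0, 'a'), add 'a' as idx 2
Step 3: w='a' (idx 2), next='a' -> output (2, 'a'), add 'aa' as idx 3
Step 4: w='c' (idx 1), next='a' -> output (1, 'a'), add 'ca' as idx 4
Step 5: w='aa' (idx 3), end of input -> output (3, '')


Encoded: [(0, 'c'), (0, 'a'), (2, 'a'), (1, 'a'), (3, '')]


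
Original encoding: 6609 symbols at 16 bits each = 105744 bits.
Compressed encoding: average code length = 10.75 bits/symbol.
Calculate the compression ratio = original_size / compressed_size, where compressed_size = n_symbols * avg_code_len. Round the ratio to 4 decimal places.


original_size = n_symbols * orig_bits = 6609 * 16 = 105744 bits
compressed_size = n_symbols * avg_code_len = 6609 * 10.75 = 71046.75 bits
ratio = original_size / compressed_size = 105744 / 71046.75 = 1.4884

Compression ratio = 1.4884


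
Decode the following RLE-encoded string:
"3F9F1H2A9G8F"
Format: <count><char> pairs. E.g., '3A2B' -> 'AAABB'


Expanding each <count><char> pair:
  3F -> 'FFF'
  9F -> 'FFFFFFFFF'
  1H -> 'H'
  2A -> 'AA'
  9G -> 'GGGGGGGGG'
  8F -> 'FFFFFFFF'

Decoded = FFFFFFFFFFFFHAAGGGGGGGGGFFFFFFFF


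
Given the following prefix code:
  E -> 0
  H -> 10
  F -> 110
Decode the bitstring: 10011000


Decoding step by step:
Bits 10 -> H
Bits 0 -> E
Bits 110 -> F
Bits 0 -> E
Bits 0 -> E


Decoded message: HEFEE


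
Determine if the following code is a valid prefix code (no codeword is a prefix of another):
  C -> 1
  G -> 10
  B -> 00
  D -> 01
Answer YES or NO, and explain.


Checking each pair (does one codeword prefix another?):
  C='1' vs G='10': prefix -- VIOLATION

NO -- this is NOT a valid prefix code. C (1) is a prefix of G (10).


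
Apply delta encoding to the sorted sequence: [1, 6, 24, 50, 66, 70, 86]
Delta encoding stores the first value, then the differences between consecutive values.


First value: 1
Deltas:
  6 - 1 = 5
  24 - 6 = 18
  50 - 24 = 26
  66 - 50 = 16
  70 - 66 = 4
  86 - 70 = 16


Delta encoded: [1, 5, 18, 26, 16, 4, 16]


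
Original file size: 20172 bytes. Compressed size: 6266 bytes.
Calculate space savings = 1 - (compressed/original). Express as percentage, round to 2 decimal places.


ratio = compressed/original = 6266/20172 = 0.310629
savings = 1 - ratio = 1 - 0.310629 = 0.689371
as a percentage: 0.689371 * 100 = 68.94%

Space savings = 1 - 6266/20172 = 68.94%


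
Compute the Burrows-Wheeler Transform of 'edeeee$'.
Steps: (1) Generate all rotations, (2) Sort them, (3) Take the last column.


Rotations (sorted):
  0: $edeeee -> last char: e
  1: deeee$e -> last char: e
  2: e$edeee -> last char: e
  3: edeeee$ -> last char: $
  4: ee$edee -> last char: e
  5: eee$ede -> last char: e
  6: eeee$ed -> last char: d


BWT = eee$eed


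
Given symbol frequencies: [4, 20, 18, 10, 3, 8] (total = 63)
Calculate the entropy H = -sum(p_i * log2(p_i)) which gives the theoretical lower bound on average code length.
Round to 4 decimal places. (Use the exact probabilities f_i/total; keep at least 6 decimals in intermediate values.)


Per-symbol terms -p_i * log2(p_i) with p_i = f_i/63:
  p = 4/63 = 0.063492: log2(p) = -3.977280, -p*log2(p) = 0.252526
  p = 20/63 = 0.317460: log2(p) = -1.655352, -p*log2(p) = 0.525509
  p = 18/63 = 0.285714: log2(p) = -1.807355, -p*log2(p) = 0.516387
  p = 10/63 = 0.158730: log2(p) = -2.655352, -p*log2(p) = 0.421484
  p = 3/63 = 0.047619: log2(p) = -4.392317, -p*log2(p) = 0.209158
  p = 8/63 = 0.126984: log2(p) = -2.977280, -p*log2(p) = 0.378067
H = 0.252526 + 0.525509 + 0.516387 + 0.421484 + 0.209158 + 0.378067 = 2.303131

H = 2.3031 bits/symbol


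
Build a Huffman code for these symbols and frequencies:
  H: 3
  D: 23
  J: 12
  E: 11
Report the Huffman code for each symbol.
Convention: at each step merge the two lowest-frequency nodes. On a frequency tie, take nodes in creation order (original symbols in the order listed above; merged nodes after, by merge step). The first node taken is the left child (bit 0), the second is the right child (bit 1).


Huffman tree construction:
Step 1: Merge H(3) + E(11) = 14
Step 2: Merge J(12) + (H+E)(14) = 26
Step 3: Merge D(23) + (J+(H+E))(26) = 49
Read each symbol's code off the tree from the root (left child = 0, right child = 1).

Codes:
  H: 110 (length 3)
  D: 0 (length 1)
  J: 10 (length 2)
  E: 111 (length 3)
Average code length: 89/49 = 1.8163 bits/symbol


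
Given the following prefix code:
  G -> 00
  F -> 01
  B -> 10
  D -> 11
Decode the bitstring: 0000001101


Decoding step by step:
Bits 00 -> G
Bits 00 -> G
Bits 00 -> G
Bits 11 -> D
Bits 01 -> F


Decoded message: GGGDF


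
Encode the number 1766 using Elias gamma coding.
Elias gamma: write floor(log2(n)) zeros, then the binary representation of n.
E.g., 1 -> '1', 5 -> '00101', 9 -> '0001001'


num_bits = floor(log2(1766)) + 1 = 11
leading_zeros = num_bits - 1 = 10
binary(1766) = 11011100110

Elias gamma(1766) = '0000000000' + '11011100110' = 000000000011011100110 (21 bits)


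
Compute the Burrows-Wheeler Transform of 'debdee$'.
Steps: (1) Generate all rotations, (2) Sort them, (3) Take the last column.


Rotations (sorted):
  0: $debdee -> last char: e
  1: bdee$de -> last char: e
  2: debdee$ -> last char: $
  3: dee$deb -> last char: b
  4: e$debde -> last char: e
  5: ebdee$d -> last char: d
  6: ee$debd -> last char: d


BWT = ee$bedd


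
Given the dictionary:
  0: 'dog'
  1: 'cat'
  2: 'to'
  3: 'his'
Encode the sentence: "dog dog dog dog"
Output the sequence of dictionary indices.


Look up each word in the dictionary:
  'dog' -> 0
  'dog' -> 0
  'dog' -> 0
  'dog' -> 0

Encoded: [0, 0, 0, 0]
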